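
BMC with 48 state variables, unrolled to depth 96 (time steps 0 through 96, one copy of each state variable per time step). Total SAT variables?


BMC unrolls to depth k, creating one copy of each state var for steps 0..k.
Step count = 96 + 1 = 97 (steps 0 through 96)
Vars per step = 48
Total = 48 * 97 = 4656

4656


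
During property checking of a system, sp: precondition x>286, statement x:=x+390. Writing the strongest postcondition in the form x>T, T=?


Formula: sp(P, x:=E) = exists old_x. (x = E[old_x/x]) AND P[old_x/x] (old_x is the value of x before the assignment; eliminate old_x by solving x = E[old_x/x] for old_x)
Step 1: Precondition P: x>286, i.e. old_x > 286
Step 2: Assignment gives x = old_x + 390, so old_x = x - 390
Step 3: Substitute into P: x - 390 > 286
Step 4: Simplify: x > 286+390 = 676

676


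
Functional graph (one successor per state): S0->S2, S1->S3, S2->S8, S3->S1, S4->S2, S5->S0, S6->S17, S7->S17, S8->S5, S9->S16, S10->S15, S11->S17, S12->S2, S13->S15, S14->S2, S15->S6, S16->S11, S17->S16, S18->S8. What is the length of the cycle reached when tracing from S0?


Trace from S0 until a state repeats:
  S0 -> S2 -> S8 -> S5 -> S0
S0 first seen at step 0, revisited at step 4.
Cycle length = 4 - 0 = 4

4


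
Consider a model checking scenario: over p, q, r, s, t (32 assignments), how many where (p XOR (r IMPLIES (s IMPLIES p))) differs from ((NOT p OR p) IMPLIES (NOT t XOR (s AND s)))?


F1 = (p XOR (r IMPLIES (s IMPLIES p)))
F2 = ((NOT p OR p) IMPLIES (NOT t XOR (s AND s)))
Evaluate both on each of 32 rows (bits = p,q,r,s,t):
  row 0 [00000]: F1=1 F2=1 -> 0
  row 1 [00001]: F1=1 F2=0 (differ) -> 1
  row 2 [00010]: F1=1 F2=0 (differ) -> 1
  row 3 [00011]: F1=1 F2=1 -> 0
  row 4 [00100]: F1=1 F2=1 -> 0
  row 5 [00101]: F1=1 F2=0 (differ) -> 1
  row 6 [00110]: F1=0 F2=0 -> 0
  row 7 [00111]: F1=0 F2=1 (differ) -> 1
  row 8 [01000]: F1=1 F2=1 -> 0
  row 9 [01001]: F1=1 F2=0 (differ) -> 1
  row 10 [01010]: F1=1 F2=0 (differ) -> 1
  row 11 [01011]: F1=1 F2=1 -> 0
  row 12 [01100]: F1=1 F2=1 -> 0
  row 13 [01101]: F1=1 F2=0 (differ) -> 1
  row 14 [01110]: F1=0 F2=0 -> 0
  row 15 [01111]: F1=0 F2=1 (differ) -> 1
  row 16 [10000]: F1=0 F2=1 (differ) -> 1
  row 17 [10001]: F1=0 F2=0 -> 0
  row 18 [10010]: F1=0 F2=0 -> 0
  row 19 [10011]: F1=0 F2=1 (differ) -> 1
  row 20 [10100]: F1=0 F2=1 (differ) -> 1
  row 21 [10101]: F1=0 F2=0 -> 0
  row 22 [10110]: F1=0 F2=0 -> 0
  row 23 [10111]: F1=0 F2=1 (differ) -> 1
  row 24 [11000]: F1=0 F2=1 (differ) -> 1
  row 25 [11001]: F1=0 F2=0 -> 0
  row 26 [11010]: F1=0 F2=0 -> 0
  row 27 [11011]: F1=0 F2=1 (differ) -> 1
  row 28 [11100]: F1=0 F2=1 (differ) -> 1
  row 29 [11101]: F1=0 F2=0 -> 0
  row 30 [11110]: F1=0 F2=0 -> 0
  row 31 [11111]: F1=0 F2=1 (differ) -> 1
Full result column, 8 rows per line (p,q fixed per line; r,s,t runs 000..111 left to right):
  rows 0-7 [p,q=00]: 01100101  (ones: 4)
  rows 8-15 [p,q=01]: 01100101  (ones: 4)
  rows 16-23 [p,q=10]: 10011001  (ones: 4)
  rows 24-31 [p,q=11]: 10011001  (ones: 4)
Disagreements = 4+4+4+4 = 16

16


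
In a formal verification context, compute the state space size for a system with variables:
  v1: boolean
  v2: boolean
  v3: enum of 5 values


State space = product of domain sizes of all variables.
Domain sizes:
  v1 (boolean): 2
  v2 (boolean): 2
  v3 (enum of 5 values): 5
Product = 2 * 2 * 5 = 20

20


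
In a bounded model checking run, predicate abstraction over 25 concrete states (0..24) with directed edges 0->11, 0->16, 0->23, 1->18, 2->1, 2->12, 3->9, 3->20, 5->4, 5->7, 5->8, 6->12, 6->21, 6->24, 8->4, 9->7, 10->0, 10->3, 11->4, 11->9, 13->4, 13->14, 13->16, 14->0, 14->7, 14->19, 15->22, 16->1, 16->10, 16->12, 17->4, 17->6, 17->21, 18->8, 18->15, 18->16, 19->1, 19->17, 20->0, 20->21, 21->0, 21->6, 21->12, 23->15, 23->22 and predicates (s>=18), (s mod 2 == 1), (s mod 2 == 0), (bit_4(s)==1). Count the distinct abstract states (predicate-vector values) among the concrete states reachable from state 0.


BFS from 0:
Concrete reachable: {0, 1, 3, 4, 6, 7, 8, 9, 10, 11, 12, 15, 16, 18, 20, 21, 22, 23, 24}
Abstract via predicates (s>=18), (s mod 2 == 1), (s mod 2 == 0), (bit_4(s)==1):
  (0,0,1,0) <- {0, 4, 6, 8, 10, 12}
  (0,0,1,1) <- {16}
  (0,1,0,0) <- {1, 3, 7, 9, 11, 15}
  (1,0,1,1) <- {18, 20, 22, 24}
  (1,1,0,1) <- {21, 23}
Distinct abstract states = 5

5


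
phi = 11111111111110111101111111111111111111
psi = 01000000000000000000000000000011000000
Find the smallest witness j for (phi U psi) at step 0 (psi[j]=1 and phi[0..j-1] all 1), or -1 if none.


(phi U psi) at 0: need smallest j with psi[j]=1 and phi[i]=1 for all i in [0,j).
Scan from step 0:
  step 0: phi=1, psi=0 -> continue
  step 1: psi=1 and phi held for [0,1) -> witness found
Witness step = 1

1


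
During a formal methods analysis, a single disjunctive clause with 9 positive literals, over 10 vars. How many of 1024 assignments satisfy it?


Step 1: Total=2^10=1024
Step 2: Unsat when all 9 false: 2^1=2
Step 3: Sat=1024-2=1022

1022


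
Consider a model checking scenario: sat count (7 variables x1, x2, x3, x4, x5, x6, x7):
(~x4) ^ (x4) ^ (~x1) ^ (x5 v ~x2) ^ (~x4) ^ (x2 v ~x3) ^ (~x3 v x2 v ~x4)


CNF with 7 clauses over 7 vars (128 assignments).
An assignment satisfies CNF iff every clause has >=1 true literal.
Check each row (bits = x1,x2,x3,x4,x5,x6,x7; clause T/F shown):
  row 0 [0000000]: clauses=TFTTTTT -> 0
  row 1 [0000001]: clauses=TFTTTTT -> 0
  row 2 [0000010]: clauses=TFTTTTT -> 0
  row 3 [0000011]: clauses=TFTTTTT -> 0
  row 4 [0000100]: clauses=TFTTTTT -> 0
  (every remaining row is evaluated the same way; all 128 results are listed next)
Full result column, 8 rows per line (x1,x2,x3,x4 fixed per line; x5,x6,x7 runs 000..111 left to right):
  rows 0-7 [x1,x2,x3,x4=0000]: 00000000  (ones: 0)
  rows 8-15 [x1,x2,x3,x4=0001]: 00000000  (ones: 0)
  rows 16-23 [x1,x2,x3,x4=0010]: 00000000  (ones: 0)
  rows 24-31 [x1,x2,x3,x4=0011]: 00000000  (ones: 0)
  rows 32-39 [x1,x2,x3,x4=0100]: 00000000  (ones: 0)
  rows 40-47 [x1,x2,x3,x4=0101]: 00000000  (ones: 0)
  rows 48-55 [x1,x2,x3,x4=0110]: 00000000  (ones: 0)
  rows 56-63 [x1,x2,x3,x4=0111]: 00000000  (ones: 0)
  rows 64-71 [x1,x2,x3,x4=1000]: 00000000  (ones: 0)
  rows 72-79 [x1,x2,x3,x4=1001]: 00000000  (ones: 0)
  rows 80-87 [x1,x2,x3,x4=1010]: 00000000  (ones: 0)
  rows 88-95 [x1,x2,x3,x4=1011]: 00000000  (ones: 0)
  rows 96-103 [x1,x2,x3,x4=1100]: 00000000  (ones: 0)
  rows 104-111 [x1,x2,x3,x4=1101]: 00000000  (ones: 0)
  rows 112-119 [x1,x2,x3,x4=1110]: 00000000  (ones: 0)
  rows 120-127 [x1,x2,x3,x4=1111]: 00000000  (ones: 0)
Satisfying assignments = 0+0+0+0+0+0+0+0+0+0+0+0+0+0+0+0 = 0

0


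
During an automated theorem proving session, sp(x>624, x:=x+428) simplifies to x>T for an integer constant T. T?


Formula: sp(P, x:=E) = exists old_x. (x = E[old_x/x]) AND P[old_x/x] (old_x is the value of x before the assignment; eliminate old_x by solving x = E[old_x/x] for old_x)
Step 1: Precondition P: x>624, i.e. old_x > 624
Step 2: Assignment gives x = old_x + 428, so old_x = x - 428
Step 3: Substitute into P: x - 428 > 624
Step 4: Simplify: x > 624+428 = 1052

1052


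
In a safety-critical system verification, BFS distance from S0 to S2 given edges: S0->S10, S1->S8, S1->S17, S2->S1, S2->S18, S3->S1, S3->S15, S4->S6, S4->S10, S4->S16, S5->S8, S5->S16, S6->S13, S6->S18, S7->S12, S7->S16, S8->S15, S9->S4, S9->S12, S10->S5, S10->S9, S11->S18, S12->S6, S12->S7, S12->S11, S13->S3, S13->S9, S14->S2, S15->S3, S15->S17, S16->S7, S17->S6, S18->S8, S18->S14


BFS layer-by-layer from S0:
  dist 0: {S0}
  dist 1: {S10}
  dist 2: {S5, S9}
  dist 3: {S4, S8, S12, S16}
  dist 4: {S6, S7, S11, S15}
  dist 5: {S3, S13, S17, S18}
  dist 6: {S1, S14}
  dist 7: {S2}
  -> S2 reached at distance 7
Shortest path length = 7

7


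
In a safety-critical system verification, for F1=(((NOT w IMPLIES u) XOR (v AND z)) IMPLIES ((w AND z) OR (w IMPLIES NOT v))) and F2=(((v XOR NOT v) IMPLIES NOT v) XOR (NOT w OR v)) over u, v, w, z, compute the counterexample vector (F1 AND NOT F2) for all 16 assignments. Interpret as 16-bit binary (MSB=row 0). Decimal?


F1 = (((NOT w IMPLIES u) XOR (v AND z)) IMPLIES ((w AND z) OR (w IMPLIES NOT v)))
F2 = (((v XOR NOT v) IMPLIES NOT v) XOR (NOT w OR v))
Counterexample to F1=>F2 is where F1=1 and F2=0.
Evaluate each row (bits = u,v,w,z, MSB first):
  row 0 [0000]: F1=1 F2=0 -> F1&~F2 -> 1
  row 1 [0001]: F1=1 F2=0 -> F1&~F2 -> 1
  row 2 [0010]: F1=1 F2=1 -> F1&~F2 -> 0
  row 3 [0011]: F1=1 F2=1 -> F1&~F2 -> 0
  row 4 [0100]: F1=1 F2=1 -> F1&~F2 -> 0
  row 5 [0101]: F1=1 F2=1 -> F1&~F2 -> 0
  row 6 [0110]: F1=0 F2=1 -> F1&~F2 -> 0
  row 7 [0111]: F1=1 F2=1 -> F1&~F2 -> 0
  row 8 [1000]: F1=1 F2=0 -> F1&~F2 -> 1
  row 9 [1001]: F1=1 F2=0 -> F1&~F2 -> 1
  row 10 [1010]: F1=1 F2=1 -> F1&~F2 -> 0
  row 11 [1011]: F1=1 F2=1 -> F1&~F2 -> 0
  row 12 [1100]: F1=1 F2=1 -> F1&~F2 -> 0
  row 13 [1101]: F1=1 F2=1 -> F1&~F2 -> 0
  row 14 [1110]: F1=0 F2=1 -> F1&~F2 -> 0
  row 15 [1111]: F1=1 F2=1 -> F1&~F2 -> 0
Full result column, 4 rows per line (u,v fixed per line; w,z runs 00..11 left to right):
  rows 0-3 [u,v=00]: 1100  = hex C
  rows 4-7 [u,v=01]: 0000  = hex 0
  rows 8-11 [u,v=10]: 1100  = hex C
  rows 12-15 [u,v=11]: 0000  = hex 0
Counterexample vector (row 0 .. row 15) = 1100000011000000
Output column grouped in 4s = 1100 0000 1100 0000 = 0xC0C0
Convert to decimal digit by digit (value = value*16 + digit):
  C -> 12
  12*16 + 0 = 192
  192*16 + 12 (C) = 3084
  3084*16 + 0 = 49344
Decimal = 49344

49344


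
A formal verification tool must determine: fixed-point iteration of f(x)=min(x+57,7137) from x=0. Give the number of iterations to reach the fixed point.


Step 1: x=0, cap=7137, increment=57
Step 2: x grows by 57 each step until capped at 7137; fixed point is x=7137
Step 3: iterations = ceil(7137/57) = 126

126


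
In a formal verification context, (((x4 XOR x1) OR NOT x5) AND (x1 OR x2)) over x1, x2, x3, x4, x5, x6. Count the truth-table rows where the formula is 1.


Formula: (((x4 XOR x1) OR NOT x5) AND (x1 OR x2)) over 6 vars (64 rows)
Evaluate each row (x1, x2, x3, x4, x5, x6 as bits, MSB first):
  row 0 [000000]: (((0 XOR 0) OR NOT 0) AND (0 OR 0)) -> 0
  row 1 [000001]: (((0 XOR 0) OR NOT 0) AND (0 OR 0)) -> 0
  row 2 [000010]: (((0 XOR 0) OR NOT 1) AND (0 OR 0)) -> 0
  row 3 [000011]: (((0 XOR 0) OR NOT 1) AND (0 OR 0)) -> 0
  row 4 [000100]: (((1 XOR 0) OR NOT 0) AND (0 OR 0)) -> 0
  (every remaining row is evaluated the same way; all 64 results are listed next)
Full result column, 8 rows per line (x1,x2,x3 fixed per line; x4,x5,x6 runs 000..111 left to right):
  rows 0-7 [x1,x2,x3=000]: 00000000  (ones: 0)
  rows 8-15 [x1,x2,x3=001]: 00000000  (ones: 0)
  rows 16-23 [x1,x2,x3=010]: 11001111  (ones: 6)
  rows 24-31 [x1,x2,x3=011]: 11001111  (ones: 6)
  rows 32-39 [x1,x2,x3=100]: 11111100  (ones: 6)
  rows 40-47 [x1,x2,x3=101]: 11111100  (ones: 6)
  rows 48-55 [x1,x2,x3=110]: 11111100  (ones: 6)
  rows 56-63 [x1,x2,x3=111]: 11111100  (ones: 6)
Count of 1-rows = 0+0+6+6+6+6+6+6 = 36

36


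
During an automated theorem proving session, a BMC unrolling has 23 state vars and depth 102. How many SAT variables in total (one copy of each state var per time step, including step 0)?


BMC unrolls to depth k, creating one copy of each state var for steps 0..k.
Step count = 102 + 1 = 103 (steps 0 through 102)
Vars per step = 23
Total = 23 * 103 = 2369

2369


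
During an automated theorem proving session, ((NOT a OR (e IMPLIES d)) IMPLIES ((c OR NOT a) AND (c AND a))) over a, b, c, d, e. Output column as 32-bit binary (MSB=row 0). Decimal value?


Formula: ((NOT a OR (e IMPLIES d)) IMPLIES ((c OR NOT a) AND (c AND a))) over a, b, c, d, e (32 rows)
Evaluate each row (bits = a,b,c,d,e, MSB first):
  row 0 [00000]: ((NOT 0 OR (0 IMPLIES 0)) IMPLIES ((0 OR NOT 0) AND (0 AND 0))) -> 0
  row 1 [00001]: ((NOT 0 OR (1 IMPLIES 0)) IMPLIES ((0 OR NOT 0) AND (0 AND 0))) -> 0
  row 2 [00010]: ((NOT 0 OR (0 IMPLIES 1)) IMPLIES ((0 OR NOT 0) AND (0 AND 0))) -> 0
  row 3 [00011]: ((NOT 0 OR (1 IMPLIES 1)) IMPLIES ((0 OR NOT 0) AND (0 AND 0))) -> 0
  row 4 [00100]: ((NOT 0 OR (0 IMPLIES 0)) IMPLIES ((1 OR NOT 0) AND (1 AND 0))) -> 0
  row 5 [00101]: ((NOT 0 OR (1 IMPLIES 0)) IMPLIES ((1 OR NOT 0) AND (1 AND 0))) -> 0
  row 6 [00110]: ((NOT 0 OR (0 IMPLIES 1)) IMPLIES ((1 OR NOT 0) AND (1 AND 0))) -> 0
  row 7 [00111]: ((NOT 0 OR (1 IMPLIES 1)) IMPLIES ((1 OR NOT 0) AND (1 AND 0))) -> 0
  row 8 [01000]: ((NOT 0 OR (0 IMPLIES 0)) IMPLIES ((0 OR NOT 0) AND (0 AND 0))) -> 0
  row 9 [01001]: ((NOT 0 OR (1 IMPLIES 0)) IMPLIES ((0 OR NOT 0) AND (0 AND 0))) -> 0
  row 10 [01010]: ((NOT 0 OR (0 IMPLIES 1)) IMPLIES ((0 OR NOT 0) AND (0 AND 0))) -> 0
  row 11 [01011]: ((NOT 0 OR (1 IMPLIES 1)) IMPLIES ((0 OR NOT 0) AND (0 AND 0))) -> 0
  row 12 [01100]: ((NOT 0 OR (0 IMPLIES 0)) IMPLIES ((1 OR NOT 0) AND (1 AND 0))) -> 0
  row 13 [01101]: ((NOT 0 OR (1 IMPLIES 0)) IMPLIES ((1 OR NOT 0) AND (1 AND 0))) -> 0
  row 14 [01110]: ((NOT 0 OR (0 IMPLIES 1)) IMPLIES ((1 OR NOT 0) AND (1 AND 0))) -> 0
  row 15 [01111]: ((NOT 0 OR (1 IMPLIES 1)) IMPLIES ((1 OR NOT 0) AND (1 AND 0))) -> 0
  row 16 [10000]: ((NOT 1 OR (0 IMPLIES 0)) IMPLIES ((0 OR NOT 1) AND (0 AND 1))) -> 0
  row 17 [10001]: ((NOT 1 OR (1 IMPLIES 0)) IMPLIES ((0 OR NOT 1) AND (0 AND 1))) -> 1
  row 18 [10010]: ((NOT 1 OR (0 IMPLIES 1)) IMPLIES ((0 OR NOT 1) AND (0 AND 1))) -> 0
  row 19 [10011]: ((NOT 1 OR (1 IMPLIES 1)) IMPLIES ((0 OR NOT 1) AND (0 AND 1))) -> 0
  row 20 [10100]: ((NOT 1 OR (0 IMPLIES 0)) IMPLIES ((1 OR NOT 1) AND (1 AND 1))) -> 1
  row 21 [10101]: ((NOT 1 OR (1 IMPLIES 0)) IMPLIES ((1 OR NOT 1) AND (1 AND 1))) -> 1
  row 22 [10110]: ((NOT 1 OR (0 IMPLIES 1)) IMPLIES ((1 OR NOT 1) AND (1 AND 1))) -> 1
  row 23 [10111]: ((NOT 1 OR (1 IMPLIES 1)) IMPLIES ((1 OR NOT 1) AND (1 AND 1))) -> 1
  row 24 [11000]: ((NOT 1 OR (0 IMPLIES 0)) IMPLIES ((0 OR NOT 1) AND (0 AND 1))) -> 0
  row 25 [11001]: ((NOT 1 OR (1 IMPLIES 0)) IMPLIES ((0 OR NOT 1) AND (0 AND 1))) -> 1
  row 26 [11010]: ((NOT 1 OR (0 IMPLIES 1)) IMPLIES ((0 OR NOT 1) AND (0 AND 1))) -> 0
  row 27 [11011]: ((NOT 1 OR (1 IMPLIES 1)) IMPLIES ((0 OR NOT 1) AND (0 AND 1))) -> 0
  row 28 [11100]: ((NOT 1 OR (0 IMPLIES 0)) IMPLIES ((1 OR NOT 1) AND (1 AND 1))) -> 1
  row 29 [11101]: ((NOT 1 OR (1 IMPLIES 0)) IMPLIES ((1 OR NOT 1) AND (1 AND 1))) -> 1
  row 30 [11110]: ((NOT 1 OR (0 IMPLIES 1)) IMPLIES ((1 OR NOT 1) AND (1 AND 1))) -> 1
  row 31 [11111]: ((NOT 1 OR (1 IMPLIES 1)) IMPLIES ((1 OR NOT 1) AND (1 AND 1))) -> 1
Full result column, 4 rows per line (a,b,c fixed per line; d,e runs 00..11 left to right):
  rows 0-3 [a,b,c=000]: 0000  = hex 0
  rows 4-7 [a,b,c=001]: 0000  = hex 0
  rows 8-11 [a,b,c=010]: 0000  = hex 0
  rows 12-15 [a,b,c=011]: 0000  = hex 0
  rows 16-19 [a,b,c=100]: 0100  = hex 4
  rows 20-23 [a,b,c=101]: 1111  = hex F
  rows 24-27 [a,b,c=110]: 0100  = hex 4
  rows 28-31 [a,b,c=111]: 1111  = hex F
Output column (row 0 .. row 31) = 00000000000000000100111101001111
Output column grouped in 4s = 0000 0000 0000 0000 0100 1111 0100 1111 = 0x00004F4F
Convert to decimal digit by digit (value = value*16 + digit):
  0 -> 0
  0*16 + 0 = 0
  0*16 + 0 = 0
  0*16 + 0 = 0
  0*16 + 4 = 4
  4*16 + 15 (F) = 79
  79*16 + 4 = 1268
  1268*16 + 15 (F) = 20303
Decimal = 20303

20303


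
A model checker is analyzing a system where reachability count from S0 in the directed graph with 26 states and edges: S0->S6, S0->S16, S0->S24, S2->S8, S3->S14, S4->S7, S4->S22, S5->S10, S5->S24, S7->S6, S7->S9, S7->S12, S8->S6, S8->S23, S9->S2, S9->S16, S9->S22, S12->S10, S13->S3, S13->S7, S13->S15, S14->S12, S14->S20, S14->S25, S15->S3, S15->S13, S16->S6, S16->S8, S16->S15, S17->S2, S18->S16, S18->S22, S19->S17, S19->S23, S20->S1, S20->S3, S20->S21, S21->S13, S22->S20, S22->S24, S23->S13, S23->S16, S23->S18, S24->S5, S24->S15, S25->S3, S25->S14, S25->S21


BFS from S0:
  layer 0: {S0}
  layer 1: {S6, S16, S24}
  layer 2: {S5, S8, S15}
  layer 3: {S3, S10, S13, S23}
  layer 4: {S7, S14, S18}
  layer 5: {S9, S12, S20, S22, S25}
  layer 6: {S1, S2, S21}
Reachable set: {S0, S1, S2, S3, S5, S6, S7, S8, S9, S10, S12, S13, S14, S15, S16, S18, S20, S21, S22, S23, S24, S25}
Count = 22

22


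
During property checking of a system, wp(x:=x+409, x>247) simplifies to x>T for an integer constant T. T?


Formula: wp(x:=E, P) = P[E/x] (substitute E for x in postcondition)
Step 1: Postcondition: x>247
Step 2: Substitute x+409 for x: x+409>247
Step 3: Solve for x: x > 247-409 = -162

-162


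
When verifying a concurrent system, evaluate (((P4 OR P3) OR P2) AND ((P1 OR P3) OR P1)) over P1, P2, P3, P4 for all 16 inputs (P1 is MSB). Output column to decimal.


Formula: (((P4 OR P3) OR P2) AND ((P1 OR P3) OR P1)) over P1, P2, P3, P4 (16 rows)
Evaluate each row (bits = P1,P2,P3,P4, MSB first):
  row 0 [0000]: (((0 OR 0) OR 0) AND ((0 OR 0) OR 0)) -> 0
  row 1 [0001]: (((1 OR 0) OR 0) AND ((0 OR 0) OR 0)) -> 0
  row 2 [0010]: (((0 OR 1) OR 0) AND ((0 OR 1) OR 0)) -> 1
  row 3 [0011]: (((1 OR 1) OR 0) AND ((0 OR 1) OR 0)) -> 1
  row 4 [0100]: (((0 OR 0) OR 1) AND ((0 OR 0) OR 0)) -> 0
  row 5 [0101]: (((1 OR 0) OR 1) AND ((0 OR 0) OR 0)) -> 0
  row 6 [0110]: (((0 OR 1) OR 1) AND ((0 OR 1) OR 0)) -> 1
  row 7 [0111]: (((1 OR 1) OR 1) AND ((0 OR 1) OR 0)) -> 1
  row 8 [1000]: (((0 OR 0) OR 0) AND ((1 OR 0) OR 1)) -> 0
  row 9 [1001]: (((1 OR 0) OR 0) AND ((1 OR 0) OR 1)) -> 1
  row 10 [1010]: (((0 OR 1) OR 0) AND ((1 OR 1) OR 1)) -> 1
  row 11 [1011]: (((1 OR 1) OR 0) AND ((1 OR 1) OR 1)) -> 1
  row 12 [1100]: (((0 OR 0) OR 1) AND ((1 OR 0) OR 1)) -> 1
  row 13 [1101]: (((1 OR 0) OR 1) AND ((1 OR 0) OR 1)) -> 1
  row 14 [1110]: (((0 OR 1) OR 1) AND ((1 OR 1) OR 1)) -> 1
  row 15 [1111]: (((1 OR 1) OR 1) AND ((1 OR 1) OR 1)) -> 1
Full result column, 4 rows per line (P1,P2 fixed per line; P3,P4 runs 00..11 left to right):
  rows 0-3 [P1,P2=00]: 0011  = hex 3
  rows 4-7 [P1,P2=01]: 0011  = hex 3
  rows 8-11 [P1,P2=10]: 0111  = hex 7
  rows 12-15 [P1,P2=11]: 1111  = hex F
Output column (row 0 .. row 15) = 0011001101111111
Output column grouped in 4s = 0011 0011 0111 1111 = 0x337F
Convert to decimal digit by digit (value = value*16 + digit):
  3 -> 3
  3*16 + 3 = 51
  51*16 + 7 = 823
  823*16 + 15 (F) = 13183
Decimal = 13183

13183


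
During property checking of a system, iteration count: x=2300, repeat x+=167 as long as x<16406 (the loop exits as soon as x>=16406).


Step 1: x goes from 2300 toward 16406 by 167; the body runs while x<16406, so iterations = ceil((bound-start)/step)
Step 2: Distance=14106
Step 3: ceil(14106/167)=85

85


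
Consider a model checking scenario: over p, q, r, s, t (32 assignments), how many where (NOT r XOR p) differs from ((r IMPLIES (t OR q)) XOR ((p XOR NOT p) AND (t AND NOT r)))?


F1 = (NOT r XOR p)
F2 = ((r IMPLIES (t OR q)) XOR ((p XOR NOT p) AND (t AND NOT r)))
Evaluate both on each of 32 rows (bits = p,q,r,s,t):
  row 0 [00000]: F1=1 F2=1 -> 0
  row 1 [00001]: F1=1 F2=0 (differ) -> 1
  row 2 [00010]: F1=1 F2=1 -> 0
  row 3 [00011]: F1=1 F2=0 (differ) -> 1
  row 4 [00100]: F1=0 F2=0 -> 0
  row 5 [00101]: F1=0 F2=1 (differ) -> 1
  row 6 [00110]: F1=0 F2=0 -> 0
  row 7 [00111]: F1=0 F2=1 (differ) -> 1
  row 8 [01000]: F1=1 F2=1 -> 0
  row 9 [01001]: F1=1 F2=0 (differ) -> 1
  row 10 [01010]: F1=1 F2=1 -> 0
  row 11 [01011]: F1=1 F2=0 (differ) -> 1
  row 12 [01100]: F1=0 F2=1 (differ) -> 1
  row 13 [01101]: F1=0 F2=1 (differ) -> 1
  row 14 [01110]: F1=0 F2=1 (differ) -> 1
  row 15 [01111]: F1=0 F2=1 (differ) -> 1
  row 16 [10000]: F1=0 F2=1 (differ) -> 1
  row 17 [10001]: F1=0 F2=0 -> 0
  row 18 [10010]: F1=0 F2=1 (differ) -> 1
  row 19 [10011]: F1=0 F2=0 -> 0
  row 20 [10100]: F1=1 F2=0 (differ) -> 1
  row 21 [10101]: F1=1 F2=1 -> 0
  row 22 [10110]: F1=1 F2=0 (differ) -> 1
  row 23 [10111]: F1=1 F2=1 -> 0
  row 24 [11000]: F1=0 F2=1 (differ) -> 1
  row 25 [11001]: F1=0 F2=0 -> 0
  row 26 [11010]: F1=0 F2=1 (differ) -> 1
  row 27 [11011]: F1=0 F2=0 -> 0
  row 28 [11100]: F1=1 F2=1 -> 0
  row 29 [11101]: F1=1 F2=1 -> 0
  row 30 [11110]: F1=1 F2=1 -> 0
  row 31 [11111]: F1=1 F2=1 -> 0
Full result column, 8 rows per line (p,q fixed per line; r,s,t runs 000..111 left to right):
  rows 0-7 [p,q=00]: 01010101  (ones: 4)
  rows 8-15 [p,q=01]: 01011111  (ones: 6)
  rows 16-23 [p,q=10]: 10101010  (ones: 4)
  rows 24-31 [p,q=11]: 10100000  (ones: 2)
Disagreements = 4+6+4+2 = 16

16


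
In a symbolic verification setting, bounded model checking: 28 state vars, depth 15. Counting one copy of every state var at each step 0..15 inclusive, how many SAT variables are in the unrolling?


BMC unrolls to depth k, creating one copy of each state var for steps 0..k.
Step count = 15 + 1 = 16 (steps 0 through 15)
Vars per step = 28
Total = 28 * 16 = 448

448


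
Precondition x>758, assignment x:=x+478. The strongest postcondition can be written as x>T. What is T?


Formula: sp(P, x:=E) = exists old_x. (x = E[old_x/x]) AND P[old_x/x] (old_x is the value of x before the assignment; eliminate old_x by solving x = E[old_x/x] for old_x)
Step 1: Precondition P: x>758, i.e. old_x > 758
Step 2: Assignment gives x = old_x + 478, so old_x = x - 478
Step 3: Substitute into P: x - 478 > 758
Step 4: Simplify: x > 758+478 = 1236

1236


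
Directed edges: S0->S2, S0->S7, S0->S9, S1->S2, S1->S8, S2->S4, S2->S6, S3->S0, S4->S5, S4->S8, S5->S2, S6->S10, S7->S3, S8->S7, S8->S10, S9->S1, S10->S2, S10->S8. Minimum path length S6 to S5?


BFS layer-by-layer from S6:
  dist 0: {S6}
  dist 1: {S10}
  dist 2: {S2, S8}
  dist 3: {S4, S7}
  dist 4: {S3, S5}
  -> S5 reached at distance 4
Shortest path length = 4

4


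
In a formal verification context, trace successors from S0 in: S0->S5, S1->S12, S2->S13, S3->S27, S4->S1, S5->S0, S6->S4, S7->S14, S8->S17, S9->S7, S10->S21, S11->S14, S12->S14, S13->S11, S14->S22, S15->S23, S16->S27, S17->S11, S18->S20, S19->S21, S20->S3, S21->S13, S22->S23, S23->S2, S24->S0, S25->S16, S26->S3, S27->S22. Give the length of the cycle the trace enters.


Trace from S0 until a state repeats:
  S0 -> S5 -> S0
S0 first seen at step 0, revisited at step 2.
Cycle length = 2 - 0 = 2

2


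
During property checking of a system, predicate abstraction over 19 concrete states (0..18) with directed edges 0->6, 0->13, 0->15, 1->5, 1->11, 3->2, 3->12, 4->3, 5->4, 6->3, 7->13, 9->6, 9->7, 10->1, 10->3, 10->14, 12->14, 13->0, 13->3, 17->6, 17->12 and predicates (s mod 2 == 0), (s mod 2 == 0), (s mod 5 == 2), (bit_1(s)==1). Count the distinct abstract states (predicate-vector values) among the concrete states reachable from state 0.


BFS from 0:
Concrete reachable: {0, 2, 3, 6, 12, 13, 14, 15}
Abstract via predicates (s mod 2 == 0), (s mod 2 == 0), (s mod 5 == 2), (bit_1(s)==1):
  (0,0,0,0) <- {13}
  (0,0,0,1) <- {3, 15}
  (1,1,0,0) <- {0}
  (1,1,0,1) <- {6, 14}
  (1,1,1,0) <- {12}
  (1,1,1,1) <- {2}
Distinct abstract states = 6

6


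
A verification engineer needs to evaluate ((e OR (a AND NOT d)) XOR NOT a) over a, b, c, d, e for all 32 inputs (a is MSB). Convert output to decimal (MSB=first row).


Formula: ((e OR (a AND NOT d)) XOR NOT a) over a, b, c, d, e (32 rows)
Evaluate each row (bits = a,b,c,d,e, MSB first):
  row 0 [00000]: ((0 OR (0 AND NOT 0)) XOR NOT 0) -> 1
  row 1 [00001]: ((1 OR (0 AND NOT 0)) XOR NOT 0) -> 0
  row 2 [00010]: ((0 OR (0 AND NOT 1)) XOR NOT 0) -> 1
  row 3 [00011]: ((1 OR (0 AND NOT 1)) XOR NOT 0) -> 0
  row 4 [00100]: ((0 OR (0 AND NOT 0)) XOR NOT 0) -> 1
  row 5 [00101]: ((1 OR (0 AND NOT 0)) XOR NOT 0) -> 0
  row 6 [00110]: ((0 OR (0 AND NOT 1)) XOR NOT 0) -> 1
  row 7 [00111]: ((1 OR (0 AND NOT 1)) XOR NOT 0) -> 0
  row 8 [01000]: ((0 OR (0 AND NOT 0)) XOR NOT 0) -> 1
  row 9 [01001]: ((1 OR (0 AND NOT 0)) XOR NOT 0) -> 0
  row 10 [01010]: ((0 OR (0 AND NOT 1)) XOR NOT 0) -> 1
  row 11 [01011]: ((1 OR (0 AND NOT 1)) XOR NOT 0) -> 0
  row 12 [01100]: ((0 OR (0 AND NOT 0)) XOR NOT 0) -> 1
  row 13 [01101]: ((1 OR (0 AND NOT 0)) XOR NOT 0) -> 0
  row 14 [01110]: ((0 OR (0 AND NOT 1)) XOR NOT 0) -> 1
  row 15 [01111]: ((1 OR (0 AND NOT 1)) XOR NOT 0) -> 0
  row 16 [10000]: ((0 OR (1 AND NOT 0)) XOR NOT 1) -> 1
  row 17 [10001]: ((1 OR (1 AND NOT 0)) XOR NOT 1) -> 1
  row 18 [10010]: ((0 OR (1 AND NOT 1)) XOR NOT 1) -> 0
  row 19 [10011]: ((1 OR (1 AND NOT 1)) XOR NOT 1) -> 1
  row 20 [10100]: ((0 OR (1 AND NOT 0)) XOR NOT 1) -> 1
  row 21 [10101]: ((1 OR (1 AND NOT 0)) XOR NOT 1) -> 1
  row 22 [10110]: ((0 OR (1 AND NOT 1)) XOR NOT 1) -> 0
  row 23 [10111]: ((1 OR (1 AND NOT 1)) XOR NOT 1) -> 1
  row 24 [11000]: ((0 OR (1 AND NOT 0)) XOR NOT 1) -> 1
  row 25 [11001]: ((1 OR (1 AND NOT 0)) XOR NOT 1) -> 1
  row 26 [11010]: ((0 OR (1 AND NOT 1)) XOR NOT 1) -> 0
  row 27 [11011]: ((1 OR (1 AND NOT 1)) XOR NOT 1) -> 1
  row 28 [11100]: ((0 OR (1 AND NOT 0)) XOR NOT 1) -> 1
  row 29 [11101]: ((1 OR (1 AND NOT 0)) XOR NOT 1) -> 1
  row 30 [11110]: ((0 OR (1 AND NOT 1)) XOR NOT 1) -> 0
  row 31 [11111]: ((1 OR (1 AND NOT 1)) XOR NOT 1) -> 1
Full result column, 4 rows per line (a,b,c fixed per line; d,e runs 00..11 left to right):
  rows 0-3 [a,b,c=000]: 1010  = hex A
  rows 4-7 [a,b,c=001]: 1010  = hex A
  rows 8-11 [a,b,c=010]: 1010  = hex A
  rows 12-15 [a,b,c=011]: 1010  = hex A
  rows 16-19 [a,b,c=100]: 1101  = hex D
  rows 20-23 [a,b,c=101]: 1101  = hex D
  rows 24-27 [a,b,c=110]: 1101  = hex D
  rows 28-31 [a,b,c=111]: 1101  = hex D
Output column (row 0 .. row 31) = 10101010101010101101110111011101
Output column grouped in 4s = 1010 1010 1010 1010 1101 1101 1101 1101 = 0xAAAADDDD
Convert to decimal digit by digit (value = value*16 + digit):
  A -> 10
  10*16 + 10 (A) = 170
  170*16 + 10 (A) = 2730
  2730*16 + 10 (A) = 43690
  43690*16 + 13 (D) = 699053
  699053*16 + 13 (D) = 11184861
  11184861*16 + 13 (D) = 178957789
  178957789*16 + 13 (D) = 2863324637
Decimal = 2863324637

2863324637


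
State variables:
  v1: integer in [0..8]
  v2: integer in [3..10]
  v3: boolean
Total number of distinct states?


State space = product of domain sizes of all variables.
Domain sizes:
  v1 (integer in [0..8]): 9
  v2 (integer in [3..10]): 8
  v3 (boolean): 2
Product = 9 * 8 * 2 = 144

144


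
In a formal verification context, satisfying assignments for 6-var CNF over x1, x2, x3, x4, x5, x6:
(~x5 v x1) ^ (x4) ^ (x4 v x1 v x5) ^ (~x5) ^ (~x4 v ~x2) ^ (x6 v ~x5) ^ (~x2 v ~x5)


CNF with 7 clauses over 6 vars (64 assignments).
An assignment satisfies CNF iff every clause has >=1 true literal.
Check each row (bits = x1,x2,x3,x4,x5,x6; clause T/F shown):
  row 0 [000000]: clauses=TFFTTTT -> 0
  row 1 [000001]: clauses=TFFTTTT -> 0
  row 2 [000010]: clauses=FFTFTFT -> 0
  row 3 [000011]: clauses=FFTFTTT -> 0
  row 4 [000100]: clauses=TTTTTTT -> 1
  (every remaining row is evaluated the same way; all 64 results are listed next)
Full result column, 8 rows per line (x1,x2,x3 fixed per line; x4,x5,x6 runs 000..111 left to right):
  rows 0-7 [x1,x2,x3=000]: 00001100  (ones: 2)
  rows 8-15 [x1,x2,x3=001]: 00001100  (ones: 2)
  rows 16-23 [x1,x2,x3=010]: 00000000  (ones: 0)
  rows 24-31 [x1,x2,x3=011]: 00000000  (ones: 0)
  rows 32-39 [x1,x2,x3=100]: 00001100  (ones: 2)
  rows 40-47 [x1,x2,x3=101]: 00001100  (ones: 2)
  rows 48-55 [x1,x2,x3=110]: 00000000  (ones: 0)
  rows 56-63 [x1,x2,x3=111]: 00000000  (ones: 0)
Satisfying assignments = 2+2+0+0+2+2+0+0 = 8

8


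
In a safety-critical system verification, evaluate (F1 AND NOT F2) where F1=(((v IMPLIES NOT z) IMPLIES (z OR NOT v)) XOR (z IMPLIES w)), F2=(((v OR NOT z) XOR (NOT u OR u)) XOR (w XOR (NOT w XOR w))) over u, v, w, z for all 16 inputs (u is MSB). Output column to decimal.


F1 = (((v IMPLIES NOT z) IMPLIES (z OR NOT v)) XOR (z IMPLIES w))
F2 = (((v OR NOT z) XOR (NOT u OR u)) XOR (w XOR (NOT w XOR w)))
Counterexample to F1=>F2 is where F1=1 and F2=0.
Evaluate each row (bits = u,v,w,z, MSB first):
  row 0 [0000]: F1=0 F2=1 -> F1&~F2 -> 0
  row 1 [0001]: F1=1 F2=0 -> F1&~F2 -> 1
  row 2 [0010]: F1=0 F2=0 -> F1&~F2 -> 0
  row 3 [0011]: F1=0 F2=1 -> F1&~F2 -> 0
  row 4 [0100]: F1=1 F2=1 -> F1&~F2 -> 0
  row 5 [0101]: F1=1 F2=1 -> F1&~F2 -> 0
  row 6 [0110]: F1=1 F2=0 -> F1&~F2 -> 1
  row 7 [0111]: F1=0 F2=0 -> F1&~F2 -> 0
  row 8 [1000]: F1=0 F2=1 -> F1&~F2 -> 0
  row 9 [1001]: F1=1 F2=0 -> F1&~F2 -> 1
  row 10 [1010]: F1=0 F2=0 -> F1&~F2 -> 0
  row 11 [1011]: F1=0 F2=1 -> F1&~F2 -> 0
  row 12 [1100]: F1=1 F2=1 -> F1&~F2 -> 0
  row 13 [1101]: F1=1 F2=1 -> F1&~F2 -> 0
  row 14 [1110]: F1=1 F2=0 -> F1&~F2 -> 1
  row 15 [1111]: F1=0 F2=0 -> F1&~F2 -> 0
Full result column, 4 rows per line (u,v fixed per line; w,z runs 00..11 left to right):
  rows 0-3 [u,v=00]: 0100  = hex 4
  rows 4-7 [u,v=01]: 0010  = hex 2
  rows 8-11 [u,v=10]: 0100  = hex 4
  rows 12-15 [u,v=11]: 0010  = hex 2
Counterexample vector (row 0 .. row 15) = 0100001001000010
Output column grouped in 4s = 0100 0010 0100 0010 = 0x4242
Convert to decimal digit by digit (value = value*16 + digit):
  4 -> 4
  4*16 + 2 = 66
  66*16 + 4 = 1060
  1060*16 + 2 = 16962
Decimal = 16962

16962


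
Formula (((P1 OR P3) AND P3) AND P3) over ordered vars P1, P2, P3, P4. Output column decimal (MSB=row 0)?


Formula: (((P1 OR P3) AND P3) AND P3) over P1, P2, P3, P4 (16 rows)
Evaluate each row (bits = P1,P2,P3,P4, MSB first):
  row 0 [0000]: (((0 OR 0) AND 0) AND 0) -> 0
  row 1 [0001]: (((0 OR 0) AND 0) AND 0) -> 0
  row 2 [0010]: (((0 OR 1) AND 1) AND 1) -> 1
  row 3 [0011]: (((0 OR 1) AND 1) AND 1) -> 1
  row 4 [0100]: (((0 OR 0) AND 0) AND 0) -> 0
  row 5 [0101]: (((0 OR 0) AND 0) AND 0) -> 0
  row 6 [0110]: (((0 OR 1) AND 1) AND 1) -> 1
  row 7 [0111]: (((0 OR 1) AND 1) AND 1) -> 1
  row 8 [1000]: (((1 OR 0) AND 0) AND 0) -> 0
  row 9 [1001]: (((1 OR 0) AND 0) AND 0) -> 0
  row 10 [1010]: (((1 OR 1) AND 1) AND 1) -> 1
  row 11 [1011]: (((1 OR 1) AND 1) AND 1) -> 1
  row 12 [1100]: (((1 OR 0) AND 0) AND 0) -> 0
  row 13 [1101]: (((1 OR 0) AND 0) AND 0) -> 0
  row 14 [1110]: (((1 OR 1) AND 1) AND 1) -> 1
  row 15 [1111]: (((1 OR 1) AND 1) AND 1) -> 1
Full result column, 4 rows per line (P1,P2 fixed per line; P3,P4 runs 00..11 left to right):
  rows 0-3 [P1,P2=00]: 0011  = hex 3
  rows 4-7 [P1,P2=01]: 0011  = hex 3
  rows 8-11 [P1,P2=10]: 0011  = hex 3
  rows 12-15 [P1,P2=11]: 0011  = hex 3
Output column (row 0 .. row 15) = 0011001100110011
Output column grouped in 4s = 0011 0011 0011 0011 = 0x3333
Convert to decimal digit by digit (value = value*16 + digit):
  3 -> 3
  3*16 + 3 = 51
  51*16 + 3 = 819
  819*16 + 3 = 13107
Decimal = 13107

13107


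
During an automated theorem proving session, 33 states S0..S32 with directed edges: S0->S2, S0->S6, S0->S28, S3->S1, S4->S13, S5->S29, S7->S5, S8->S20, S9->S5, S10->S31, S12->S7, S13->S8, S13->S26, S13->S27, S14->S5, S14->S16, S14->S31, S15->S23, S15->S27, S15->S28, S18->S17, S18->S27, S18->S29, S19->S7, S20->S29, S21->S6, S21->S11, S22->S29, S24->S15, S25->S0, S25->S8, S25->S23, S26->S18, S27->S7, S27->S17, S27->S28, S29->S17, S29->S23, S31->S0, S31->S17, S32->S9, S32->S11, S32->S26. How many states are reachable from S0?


BFS from S0:
  layer 0: {S0}
  layer 1: {S2, S6, S28}
Reachable set: {S0, S2, S6, S28}
Count = 4

4


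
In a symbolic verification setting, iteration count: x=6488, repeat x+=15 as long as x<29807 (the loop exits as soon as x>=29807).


Step 1: x goes from 6488 toward 29807 by 15; the body runs while x<29807, so iterations = ceil((bound-start)/step)
Step 2: Distance=23319
Step 3: ceil(23319/15)=1555

1555


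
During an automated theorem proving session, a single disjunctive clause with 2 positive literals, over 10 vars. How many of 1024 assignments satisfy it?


Step 1: Total=2^10=1024
Step 2: Unsat when all 2 false: 2^8=256
Step 3: Sat=1024-256=768

768


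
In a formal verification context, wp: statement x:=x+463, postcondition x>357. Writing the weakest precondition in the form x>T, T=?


Formula: wp(x:=E, P) = P[E/x] (substitute E for x in postcondition)
Step 1: Postcondition: x>357
Step 2: Substitute x+463 for x: x+463>357
Step 3: Solve for x: x > 357-463 = -106

-106


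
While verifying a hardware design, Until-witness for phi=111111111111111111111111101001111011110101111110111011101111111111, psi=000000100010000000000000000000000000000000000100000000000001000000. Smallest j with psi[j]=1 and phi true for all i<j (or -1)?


(phi U psi) at 0: need smallest j with psi[j]=1 and phi[i]=1 for all i in [0,j).
Scan from step 0:
  step 0: phi=1, psi=0 -> continue
  step 1: phi=1, psi=0 -> continue
  step 2: phi=1, psi=0 -> continue
  step 3: phi=1, psi=0 -> continue
  step 6: psi=1 and phi held for [0,6) -> witness found
Witness step = 6

6


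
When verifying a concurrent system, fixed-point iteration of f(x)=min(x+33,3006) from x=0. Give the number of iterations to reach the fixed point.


Step 1: x=0, cap=3006, increment=33
Step 2: x grows by 33 each step until capped at 3006; fixed point is x=3006
Step 3: iterations = ceil(3006/33) = 92

92


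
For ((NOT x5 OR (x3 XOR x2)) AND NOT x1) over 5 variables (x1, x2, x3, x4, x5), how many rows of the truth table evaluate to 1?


Formula: ((NOT x5 OR (x3 XOR x2)) AND NOT x1) over 5 vars (32 rows)
Evaluate each row (x1, x2, x3, x4, x5 as bits, MSB first):
  row 0 [00000]: ((NOT 0 OR (0 XOR 0)) AND NOT 0) -> 1
  row 1 [00001]: ((NOT 1 OR (0 XOR 0)) AND NOT 0) -> 0
  row 2 [00010]: ((NOT 0 OR (0 XOR 0)) AND NOT 0) -> 1
  row 3 [00011]: ((NOT 1 OR (0 XOR 0)) AND NOT 0) -> 0
  row 4 [00100]: ((NOT 0 OR (1 XOR 0)) AND NOT 0) -> 1
  row 5 [00101]: ((NOT 1 OR (1 XOR 0)) AND NOT 0) -> 1
  row 6 [00110]: ((NOT 0 OR (1 XOR 0)) AND NOT 0) -> 1
  row 7 [00111]: ((NOT 1 OR (1 XOR 0)) AND NOT 0) -> 1
  row 8 [01000]: ((NOT 0 OR (0 XOR 1)) AND NOT 0) -> 1
  row 9 [01001]: ((NOT 1 OR (0 XOR 1)) AND NOT 0) -> 1
  row 10 [01010]: ((NOT 0 OR (0 XOR 1)) AND NOT 0) -> 1
  row 11 [01011]: ((NOT 1 OR (0 XOR 1)) AND NOT 0) -> 1
  row 12 [01100]: ((NOT 0 OR (1 XOR 1)) AND NOT 0) -> 1
  row 13 [01101]: ((NOT 1 OR (1 XOR 1)) AND NOT 0) -> 0
  row 14 [01110]: ((NOT 0 OR (1 XOR 1)) AND NOT 0) -> 1
  row 15 [01111]: ((NOT 1 OR (1 XOR 1)) AND NOT 0) -> 0
  row 16 [10000]: ((NOT 0 OR (0 XOR 0)) AND NOT 1) -> 0
  row 17 [10001]: ((NOT 1 OR (0 XOR 0)) AND NOT 1) -> 0
  row 18 [10010]: ((NOT 0 OR (0 XOR 0)) AND NOT 1) -> 0
  row 19 [10011]: ((NOT 1 OR (0 XOR 0)) AND NOT 1) -> 0
  row 20 [10100]: ((NOT 0 OR (1 XOR 0)) AND NOT 1) -> 0
  row 21 [10101]: ((NOT 1 OR (1 XOR 0)) AND NOT 1) -> 0
  row 22 [10110]: ((NOT 0 OR (1 XOR 0)) AND NOT 1) -> 0
  row 23 [10111]: ((NOT 1 OR (1 XOR 0)) AND NOT 1) -> 0
  row 24 [11000]: ((NOT 0 OR (0 XOR 1)) AND NOT 1) -> 0
  row 25 [11001]: ((NOT 1 OR (0 XOR 1)) AND NOT 1) -> 0
  row 26 [11010]: ((NOT 0 OR (0 XOR 1)) AND NOT 1) -> 0
  row 27 [11011]: ((NOT 1 OR (0 XOR 1)) AND NOT 1) -> 0
  row 28 [11100]: ((NOT 0 OR (1 XOR 1)) AND NOT 1) -> 0
  row 29 [11101]: ((NOT 1 OR (1 XOR 1)) AND NOT 1) -> 0
  row 30 [11110]: ((NOT 0 OR (1 XOR 1)) AND NOT 1) -> 0
  row 31 [11111]: ((NOT 1 OR (1 XOR 1)) AND NOT 1) -> 0
Full result column, 8 rows per line (x1,x2 fixed per line; x3,x4,x5 runs 000..111 left to right):
  rows 0-7 [x1,x2=00]: 10101111  (ones: 6)
  rows 8-15 [x1,x2=01]: 11111010  (ones: 6)
  rows 16-23 [x1,x2=10]: 00000000  (ones: 0)
  rows 24-31 [x1,x2=11]: 00000000  (ones: 0)
Count of 1-rows = 6+6+0+0 = 12

12


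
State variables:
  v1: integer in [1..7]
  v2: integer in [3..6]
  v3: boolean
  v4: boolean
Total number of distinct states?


State space = product of domain sizes of all variables.
Domain sizes:
  v1 (integer in [1..7]): 7
  v2 (integer in [3..6]): 4
  v3 (boolean): 2
  v4 (boolean): 2
Product = 7 * 4 * 2 * 2 = 112

112


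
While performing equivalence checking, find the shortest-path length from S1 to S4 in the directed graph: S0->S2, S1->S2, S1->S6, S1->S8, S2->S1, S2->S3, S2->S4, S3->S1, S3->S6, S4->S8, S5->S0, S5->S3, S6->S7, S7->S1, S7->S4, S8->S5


BFS layer-by-layer from S1:
  dist 0: {S1}
  dist 1: {S2, S6, S8}
  dist 2: {S3, S4, S5, S7}
  -> S4 reached at distance 2
Shortest path length = 2

2


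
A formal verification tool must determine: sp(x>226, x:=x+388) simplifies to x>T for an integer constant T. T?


Formula: sp(P, x:=E) = exists old_x. (x = E[old_x/x]) AND P[old_x/x] (old_x is the value of x before the assignment; eliminate old_x by solving x = E[old_x/x] for old_x)
Step 1: Precondition P: x>226, i.e. old_x > 226
Step 2: Assignment gives x = old_x + 388, so old_x = x - 388
Step 3: Substitute into P: x - 388 > 226
Step 4: Simplify: x > 226+388 = 614

614


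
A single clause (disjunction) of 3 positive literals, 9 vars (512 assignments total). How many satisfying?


Step 1: Total=2^9=512
Step 2: Unsat when all 3 false: 2^6=64
Step 3: Sat=512-64=448

448


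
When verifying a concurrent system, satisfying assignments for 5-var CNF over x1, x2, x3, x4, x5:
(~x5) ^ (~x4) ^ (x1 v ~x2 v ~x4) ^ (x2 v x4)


CNF with 4 clauses over 5 vars (32 assignments).
An assignment satisfies CNF iff every clause has >=1 true literal.
Check each row (bits = x1,x2,x3,x4,x5; clause T/F shown):
  row 0 [00000]: clauses=TTTF -> 0
  row 1 [00001]: clauses=FTTF -> 0
  row 2 [00010]: clauses=TFTT -> 0
  row 3 [00011]: clauses=FFTT -> 0
  row 4 [00100]: clauses=TTTF -> 0
  row 5 [00101]: clauses=FTTF -> 0
  row 6 [00110]: clauses=TFTT -> 0
  row 7 [00111]: clauses=FFTT -> 0
  row 8 [01000]: clauses=TTTT -> 1
  row 9 [01001]: clauses=FTTT -> 0
  row 10 [01010]: clauses=TFFT -> 0
  row 11 [01011]: clauses=FFFT -> 0
  row 12 [01100]: clauses=TTTT -> 1
  row 13 [01101]: clauses=FTTT -> 0
  row 14 [01110]: clauses=TFFT -> 0
  row 15 [01111]: clauses=FFFT -> 0
  row 16 [10000]: clauses=TTTF -> 0
  row 17 [10001]: clauses=FTTF -> 0
  row 18 [10010]: clauses=TFTT -> 0
  row 19 [10011]: clauses=FFTT -> 0
  row 20 [10100]: clauses=TTTF -> 0
  row 21 [10101]: clauses=FTTF -> 0
  row 22 [10110]: clauses=TFTT -> 0
  row 23 [10111]: clauses=FFTT -> 0
  row 24 [11000]: clauses=TTTT -> 1
  row 25 [11001]: clauses=FTTT -> 0
  row 26 [11010]: clauses=TFTT -> 0
  row 27 [11011]: clauses=FFTT -> 0
  row 28 [11100]: clauses=TTTT -> 1
  row 29 [11101]: clauses=FTTT -> 0
  row 30 [11110]: clauses=TFTT -> 0
  row 31 [11111]: clauses=FFTT -> 0
Full result column, 8 rows per line (x1,x2 fixed per line; x3,x4,x5 runs 000..111 left to right):
  rows 0-7 [x1,x2=00]: 00000000  (ones: 0)
  rows 8-15 [x1,x2=01]: 10001000  (ones: 2)
  rows 16-23 [x1,x2=10]: 00000000  (ones: 0)
  rows 24-31 [x1,x2=11]: 10001000  (ones: 2)
Satisfying assignments = 0+2+0+2 = 4

4


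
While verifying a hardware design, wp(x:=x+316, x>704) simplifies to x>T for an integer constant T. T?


Formula: wp(x:=E, P) = P[E/x] (substitute E for x in postcondition)
Step 1: Postcondition: x>704
Step 2: Substitute x+316 for x: x+316>704
Step 3: Solve for x: x > 704-316 = 388

388


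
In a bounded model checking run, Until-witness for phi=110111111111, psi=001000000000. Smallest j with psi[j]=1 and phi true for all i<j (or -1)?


(phi U psi) at 0: need smallest j with psi[j]=1 and phi[i]=1 for all i in [0,j).
Scan from step 0:
  step 0: phi=1, psi=0 -> continue
  step 1: phi=1, psi=0 -> continue
  step 2: psi=1 and phi held for [0,2) -> witness found
Witness step = 2

2


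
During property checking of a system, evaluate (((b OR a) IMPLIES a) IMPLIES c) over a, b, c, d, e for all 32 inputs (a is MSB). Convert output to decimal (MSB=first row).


Formula: (((b OR a) IMPLIES a) IMPLIES c) over a, b, c, d, e (32 rows)
Evaluate each row (bits = a,b,c,d,e, MSB first):
  row 0 [00000]: (((0 OR 0) IMPLIES 0) IMPLIES 0) -> 0
  row 1 [00001]: (((0 OR 0) IMPLIES 0) IMPLIES 0) -> 0
  row 2 [00010]: (((0 OR 0) IMPLIES 0) IMPLIES 0) -> 0
  row 3 [00011]: (((0 OR 0) IMPLIES 0) IMPLIES 0) -> 0
  row 4 [00100]: (((0 OR 0) IMPLIES 0) IMPLIES 1) -> 1
  row 5 [00101]: (((0 OR 0) IMPLIES 0) IMPLIES 1) -> 1
  row 6 [00110]: (((0 OR 0) IMPLIES 0) IMPLIES 1) -> 1
  row 7 [00111]: (((0 OR 0) IMPLIES 0) IMPLIES 1) -> 1
  row 8 [01000]: (((1 OR 0) IMPLIES 0) IMPLIES 0) -> 1
  row 9 [01001]: (((1 OR 0) IMPLIES 0) IMPLIES 0) -> 1
  row 10 [01010]: (((1 OR 0) IMPLIES 0) IMPLIES 0) -> 1
  row 11 [01011]: (((1 OR 0) IMPLIES 0) IMPLIES 0) -> 1
  row 12 [01100]: (((1 OR 0) IMPLIES 0) IMPLIES 1) -> 1
  row 13 [01101]: (((1 OR 0) IMPLIES 0) IMPLIES 1) -> 1
  row 14 [01110]: (((1 OR 0) IMPLIES 0) IMPLIES 1) -> 1
  row 15 [01111]: (((1 OR 0) IMPLIES 0) IMPLIES 1) -> 1
  row 16 [10000]: (((0 OR 1) IMPLIES 1) IMPLIES 0) -> 0
  row 17 [10001]: (((0 OR 1) IMPLIES 1) IMPLIES 0) -> 0
  row 18 [10010]: (((0 OR 1) IMPLIES 1) IMPLIES 0) -> 0
  row 19 [10011]: (((0 OR 1) IMPLIES 1) IMPLIES 0) -> 0
  row 20 [10100]: (((0 OR 1) IMPLIES 1) IMPLIES 1) -> 1
  row 21 [10101]: (((0 OR 1) IMPLIES 1) IMPLIES 1) -> 1
  row 22 [10110]: (((0 OR 1) IMPLIES 1) IMPLIES 1) -> 1
  row 23 [10111]: (((0 OR 1) IMPLIES 1) IMPLIES 1) -> 1
  row 24 [11000]: (((1 OR 1) IMPLIES 1) IMPLIES 0) -> 0
  row 25 [11001]: (((1 OR 1) IMPLIES 1) IMPLIES 0) -> 0
  row 26 [11010]: (((1 OR 1) IMPLIES 1) IMPLIES 0) -> 0
  row 27 [11011]: (((1 OR 1) IMPLIES 1) IMPLIES 0) -> 0
  row 28 [11100]: (((1 OR 1) IMPLIES 1) IMPLIES 1) -> 1
  row 29 [11101]: (((1 OR 1) IMPLIES 1) IMPLIES 1) -> 1
  row 30 [11110]: (((1 OR 1) IMPLIES 1) IMPLIES 1) -> 1
  row 31 [11111]: (((1 OR 1) IMPLIES 1) IMPLIES 1) -> 1
Full result column, 4 rows per line (a,b,c fixed per line; d,e runs 00..11 left to right):
  rows 0-3 [a,b,c=000]: 0000  = hex 0
  rows 4-7 [a,b,c=001]: 1111  = hex F
  rows 8-11 [a,b,c=010]: 1111  = hex F
  rows 12-15 [a,b,c=011]: 1111  = hex F
  rows 16-19 [a,b,c=100]: 0000  = hex 0
  rows 20-23 [a,b,c=101]: 1111  = hex F
  rows 24-27 [a,b,c=110]: 0000  = hex 0
  rows 28-31 [a,b,c=111]: 1111  = hex F
Output column (row 0 .. row 31) = 00001111111111110000111100001111
Output column grouped in 4s = 0000 1111 1111 1111 0000 1111 0000 1111 = 0x0FFF0F0F
Convert to decimal digit by digit (value = value*16 + digit):
  0 -> 0
  0*16 + 15 (F) = 15
  15*16 + 15 (F) = 255
  255*16 + 15 (F) = 4095
  4095*16 + 0 = 65520
  65520*16 + 15 (F) = 1048335
  1048335*16 + 0 = 16773360
  16773360*16 + 15 (F) = 268373775
Decimal = 268373775

268373775
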